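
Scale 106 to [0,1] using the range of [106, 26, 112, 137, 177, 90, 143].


min=26, max=177
(106-26)/(177-26) = 80/151 = 0.5298

0.5298


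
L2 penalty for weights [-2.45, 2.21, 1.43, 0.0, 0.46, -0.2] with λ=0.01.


‖w‖₂² = (-2.45)² + (2.21)² + (1.43)² + (0.0)² + (0.46)² + (-0.2)²
     = 6.0025 + 4.8841 + 2.0449 + 0 + 0.2116 + 0.04
     = 13.1831
λ·‖w‖₂² = 0.01·13.1831 = 0.131831

0.131831


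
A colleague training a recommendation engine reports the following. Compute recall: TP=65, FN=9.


Recall = TP/(TP+FN)
= 65/(65+9)
= 65/74 = 87.84%

87.84%


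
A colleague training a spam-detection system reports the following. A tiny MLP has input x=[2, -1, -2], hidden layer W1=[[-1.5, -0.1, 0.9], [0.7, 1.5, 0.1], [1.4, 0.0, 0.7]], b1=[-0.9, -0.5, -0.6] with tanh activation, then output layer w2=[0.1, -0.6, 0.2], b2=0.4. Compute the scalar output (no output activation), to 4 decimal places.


z1[0] = (-1.5)·(2) + (-0.1)·(-1) + (0.9)·(-2) - 0.9 = -5.6
z1[1] = (0.7)·(2) + (1.5)·(-1) + (0.1)·(-2) - 0.5 = -0.8
z1[2] = (1.4)·(2) + (0.0)·(-1) + (0.7)·(-2) - 0.6 = 0.8
h = tanh(z1) = [-1.0, -0.664, 0.664]
output = (0.1)·(-1.0) + (-0.6)·(-0.664) + (0.2)·(0.664) + 0.4 = 0.8312

0.8312


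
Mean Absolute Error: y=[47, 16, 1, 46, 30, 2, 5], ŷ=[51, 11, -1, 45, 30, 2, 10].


Absolute errors: |47-51|=4, |16-11|=5, |1+ 1|=2, |46-45|=1, |30-30|=0, |2-2|=0, |5-10|=5
Sum = 17
MAE = 17/7 = 17/7

17/7


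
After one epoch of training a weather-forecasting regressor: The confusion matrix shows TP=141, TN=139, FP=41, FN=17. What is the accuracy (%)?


Accuracy = (TP+TN)/(TP+TN+FP+FN)
= (141+139)/(338)
= 280/338 = 82.84%

82.84%


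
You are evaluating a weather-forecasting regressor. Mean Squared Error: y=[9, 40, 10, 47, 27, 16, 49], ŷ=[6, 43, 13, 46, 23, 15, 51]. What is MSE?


Squared errors: (9-6)²=9, (40-43)²=9, (10-13)²=9, (47-46)²=1, (27-23)²=16, (16-15)²=1, (49-51)²=4
Sum = 49
MSE = 49/7 = 7

7


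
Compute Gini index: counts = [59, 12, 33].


Probabilities: [59/104, 12/104, 33/104] ≈ [0.5673, 0.1154, 0.3173]
Σpᵢ² = (3481 + 144 + 1089)/104² = 4714/10816
Gini = 1 - Σpᵢ² = 1 - 4714/10816 = 0.5642

0.5642


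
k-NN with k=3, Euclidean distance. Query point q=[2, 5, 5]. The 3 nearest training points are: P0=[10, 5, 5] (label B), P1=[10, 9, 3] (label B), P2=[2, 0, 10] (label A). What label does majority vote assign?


d(q,P0) = 8.0  (label B)
d(q,P1) = 9.1652  (label B)
d(q,P2) = 7.0711  (label A)
Votes: A=1, B=2
Majority → B

B


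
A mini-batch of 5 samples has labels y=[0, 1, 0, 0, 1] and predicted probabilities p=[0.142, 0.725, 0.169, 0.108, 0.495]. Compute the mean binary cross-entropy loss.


L[0] = -ln(1-0.142) = -ln(0.858) = 0.1532
L[1] = -ln(0.725) = 0.3216
L[2] = -ln(1-0.169) = -ln(0.831) = 0.1851
L[3] = -ln(1-0.108) = -ln(0.892) = 0.1143
L[4] = -ln(0.495) = 0.7032
mean = (0.1532 + 0.3216 + 0.1851 + 0.1143 + 0.7032)/5 = 0.2955

0.2955


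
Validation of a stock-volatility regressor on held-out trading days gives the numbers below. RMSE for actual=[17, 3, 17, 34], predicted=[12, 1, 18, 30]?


MSE = 46/4 = 11.5
RMSE = √(46/4) = 3.3912

3.3912


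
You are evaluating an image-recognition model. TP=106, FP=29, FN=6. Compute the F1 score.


Precision = 106/135 = 0.7852
Recall = 106/112 = 0.9464
F1 = 2·P·R/(P+R) = 2·TP/(2·TP+FP+FN) = 212/(212+29+6) = 212/247 = 0.8583

0.8583


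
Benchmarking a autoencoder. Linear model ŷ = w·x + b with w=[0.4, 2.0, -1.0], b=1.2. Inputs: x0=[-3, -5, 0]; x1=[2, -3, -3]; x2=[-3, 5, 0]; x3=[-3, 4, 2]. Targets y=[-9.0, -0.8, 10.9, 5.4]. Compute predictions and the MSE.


ŷ0 = (0.4)·(-3) + (2.0)·(-5) + (-1.0)·(0) + 1.2 = -10.0
ŷ1 = (0.4)·(2) + (2.0)·(-3) + (-1.0)·(-3) + 1.2 = -1.0
ŷ2 = (0.4)·(-3) + (2.0)·(5) + (-1.0)·(0) + 1.2 = 10.0
ŷ3 = (0.4)·(-3) + (2.0)·(4) + (-1.0)·(2) + 1.2 = 6.0
errors² = [1.0, 0.04, 0.81, 0.36]
MSE = 2.2100/4 = 0.5525

0.5525


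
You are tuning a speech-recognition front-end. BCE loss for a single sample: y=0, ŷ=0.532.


BCE = -[y·ln(p) + (1-y)·ln(1-p)]
= -0 - 1·ln(1-0.532)
= -ln(0.468) = 0.7593

0.7593


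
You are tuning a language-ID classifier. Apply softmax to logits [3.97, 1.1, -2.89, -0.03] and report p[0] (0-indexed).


Exponentials: e^3.97=52.9845, e^1.1=3.0042, e^-2.89=0.0556, e^-0.03=0.9704
Sum = 57.0147
Softmax = [0.9293, 0.0527, 0.001, 0.017]
p[0] = 52.9845/57.0147 = 0.9293

0.9293


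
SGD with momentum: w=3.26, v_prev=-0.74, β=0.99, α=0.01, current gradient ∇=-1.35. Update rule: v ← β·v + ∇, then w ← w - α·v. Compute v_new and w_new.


v_new = 0.99·-0.74 - 1.35 = -0.7326 - 1.35 = -2.0826
w_new = 3.26 - 0.01·-2.0826 = 3.26 + 0.020826 = 3.280826

v_new=-2.0826, w_new=3.280826


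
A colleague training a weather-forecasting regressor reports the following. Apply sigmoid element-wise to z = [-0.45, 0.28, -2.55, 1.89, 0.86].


σ(-0.45) = 1/(1+e^0.45) = 0.3894
σ(0.28) = 1/(1+e^-0.28) = 0.5695
σ(-2.55) = 1/(1+e^2.55) = 0.0724
σ(1.89) = 1/(1+e^-1.89) = 0.8688
σ(0.86) = 1/(1+e^-0.86) = 0.7027
result = [0.3894, 0.5695, 0.0724, 0.8688, 0.7027]

[0.3894, 0.5695, 0.0724, 0.8688, 0.7027]


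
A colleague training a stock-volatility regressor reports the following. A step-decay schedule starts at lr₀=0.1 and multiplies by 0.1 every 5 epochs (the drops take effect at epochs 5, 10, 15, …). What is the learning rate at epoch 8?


n_drops = ⌊8/5⌋ = 1
lr = 0.1·0.1^1 = 0.1·0.1 = 0.01

0.01


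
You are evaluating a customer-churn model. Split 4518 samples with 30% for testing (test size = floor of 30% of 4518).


Test = ⌊4518·30/100⌋ = 1355
Train = 4518 - 1355 = 3163

Train: 3163, Test: 1355


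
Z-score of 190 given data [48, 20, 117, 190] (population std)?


μ = 93.75, σ = 65.8345
z = (190 - 93.75)/65.8345 = 1.462

1.462


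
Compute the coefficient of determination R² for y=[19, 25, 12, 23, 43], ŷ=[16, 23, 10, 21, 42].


ȳ = 24.4
SS_res = Σ(y-ŷ)² = 22
SS_tot = Σ(y-ȳ)² = 531.2
R² = 1 - SS_res/SS_tot = 1 - 0.0414 = 0.9586

0.9586


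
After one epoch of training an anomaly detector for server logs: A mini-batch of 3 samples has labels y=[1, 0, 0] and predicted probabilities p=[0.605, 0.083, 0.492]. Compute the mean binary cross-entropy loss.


L[0] = -ln(0.605) = 0.5025
L[1] = -ln(1-0.083) = -ln(0.917) = 0.0866
L[2] = -ln(1-0.492) = -ln(0.508) = 0.6773
mean = (0.5025 + 0.0866 + 0.6773)/3 = 0.4221

0.4221


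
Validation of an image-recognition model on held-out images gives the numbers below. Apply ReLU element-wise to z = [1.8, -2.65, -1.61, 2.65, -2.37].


ReLU(1.8) = max(0, 1.8) = 1.8
ReLU(-2.65) = max(0, -2.65) = 0.0
ReLU(-1.61) = max(0, -1.61) = 0.0
ReLU(2.65) = max(0, 2.65) = 2.65
ReLU(-2.37) = max(0, -2.37) = 0.0
result = [1.8, 0.0, 0.0, 2.65, 0.0]

[1.8, 0.0, 0.0, 2.65, 0.0]


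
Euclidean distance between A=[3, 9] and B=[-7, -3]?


d = √((3+ 7)² + (9+ 3)²)
  = √(100 + 144)
  = √244 = 15.6205

15.6205


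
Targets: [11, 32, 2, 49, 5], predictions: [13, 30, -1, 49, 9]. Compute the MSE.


Squared errors: (11-13)²=4, (32-30)²=4, (2+ 1)²=9, (49-49)²=0, (5-9)²=16
Sum = 33
MSE = 33/5 = 33/5

33/5


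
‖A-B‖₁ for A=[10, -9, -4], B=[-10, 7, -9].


d = |10+ 10| + |-9-7| + |-4+ 9|
  = 20 + 16 + 5
  = 41

41


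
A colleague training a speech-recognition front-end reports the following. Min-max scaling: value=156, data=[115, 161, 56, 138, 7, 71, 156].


min=7, max=161
(156-7)/(161-7) = 149/154 = 0.9675

0.9675


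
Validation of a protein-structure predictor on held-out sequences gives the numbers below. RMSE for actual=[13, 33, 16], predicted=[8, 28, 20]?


MSE = 66/3 = 22
RMSE = √(66/3) = 4.6904

4.6904


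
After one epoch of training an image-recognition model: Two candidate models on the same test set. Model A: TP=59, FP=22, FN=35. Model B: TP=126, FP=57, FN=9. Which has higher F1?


Model A: P=59/81=0.7284, R=59/94=0.6277, F1=2PR/(P+R)=2TP/(2TP+FP+FN)=118/175=0.6743
Model B: P=126/183=0.6885, R=126/135=0.9333, F1=2PR/(P+R)=2TP/(2TP+FP+FN)=252/318=0.7925
0.6743 < 0.7925 → Model B

Model B


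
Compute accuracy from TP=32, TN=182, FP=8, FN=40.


Accuracy = (TP+TN)/(TP+TN+FP+FN)
= (32+182)/(262)
= 214/262 = 81.68%

81.68%


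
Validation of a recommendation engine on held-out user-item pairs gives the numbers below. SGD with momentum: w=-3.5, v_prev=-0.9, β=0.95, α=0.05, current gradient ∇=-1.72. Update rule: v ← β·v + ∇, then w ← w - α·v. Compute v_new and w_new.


v_new = 0.95·-0.9 - 1.72 = -0.855 - 1.72 = -2.575
w_new = -3.5 - 0.05·-2.575 = -3.5 + 0.12875 = -3.37125

v_new=-2.575, w_new=-3.37125


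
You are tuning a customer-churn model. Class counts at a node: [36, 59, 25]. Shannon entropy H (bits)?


Probabilities: [36/120, 59/120, 25/120] ≈ [0.3, 0.4917, 0.2083]
H = -((36/120)·log₂(36/120) + (59/120)·log₂(59/120) + (25/120)·log₂(25/120))
  = 1.4961 bits

1.4961 bits


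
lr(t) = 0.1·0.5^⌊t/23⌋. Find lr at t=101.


n_drops = ⌊101/23⌋ = 4
lr = 0.1·0.5^4 = 0.1·0.0625 = 0.00625

0.00625


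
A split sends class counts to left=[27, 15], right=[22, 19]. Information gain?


Parent = [49, 34], H_parent = 0.9763
H_left = 0.9403 (n=42), H_right = 0.9961 (n=41)
H_children = (42/83)·0.9403 + (41/83)·0.9961 = 0.9679
IG = 0.9763 - 0.9679 = 0.0084

0.0084


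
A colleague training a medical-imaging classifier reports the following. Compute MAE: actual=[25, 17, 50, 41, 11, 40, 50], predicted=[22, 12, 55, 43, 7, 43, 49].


Absolute errors: |25-22|=3, |17-12|=5, |50-55|=5, |41-43|=2, |11-7|=4, |40-43|=3, |50-49|=1
Sum = 23
MAE = 23/7 = 23/7

23/7


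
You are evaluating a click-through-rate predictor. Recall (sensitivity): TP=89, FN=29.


Recall = TP/(TP+FN)
= 89/(89+29)
= 89/118 = 75.42%

75.42%


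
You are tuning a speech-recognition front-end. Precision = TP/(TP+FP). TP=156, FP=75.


Precision = TP/(TP+FP)
= 156/(156+75)
= 156/231 = 67.53%

67.53%


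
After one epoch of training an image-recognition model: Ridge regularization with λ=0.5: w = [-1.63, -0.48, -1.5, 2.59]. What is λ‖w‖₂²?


‖w‖₂² = (-1.63)² + (-0.48)² + (-1.5)² + (2.59)²
     = 2.6569 + 0.2304 + 2.25 + 6.7081
     = 11.8454
λ·‖w‖₂² = 0.5·11.8454 = 5.9227

5.9227


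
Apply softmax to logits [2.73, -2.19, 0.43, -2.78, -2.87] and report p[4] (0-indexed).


Exponentials: e^2.73=15.3329, e^-2.19=0.1119, e^0.43=1.5373, e^-2.78=0.062, e^-2.87=0.0567
Sum = 17.1008
Softmax = [0.8966, 0.0065, 0.0899, 0.0036, 0.0033]
p[4] = 0.0567/17.1008 = 0.0033

0.0033


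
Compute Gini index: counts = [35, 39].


Probabilities: [35/74, 39/74] ≈ [0.473, 0.527]
Σpᵢ² = (1225 + 1521)/74² = 2746/5476
Gini = 1 - Σpᵢ² = 1 - 2746/5476 = 0.4985

0.4985


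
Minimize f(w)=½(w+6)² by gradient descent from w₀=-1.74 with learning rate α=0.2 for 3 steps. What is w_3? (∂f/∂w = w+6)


step 1: grad = -1.74+6 = 4.26; w = -1.74 - 0.2·(4.26) = -2.592
step 2: grad = -2.592+6 = 3.408; w = -2.592 - 0.2·(3.408) = -3.2736
step 3: grad = -3.2736+6 = 2.7264; w = -3.2736 - 0.2·(2.7264) = -3.81888

-3.81888


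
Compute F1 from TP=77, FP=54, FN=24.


Precision = 77/131 = 0.5878
Recall = 77/101 = 0.7624
F1 = 2·P·R/(P+R) = 2·TP/(2·TP+FP+FN) = 154/(154+54+24) = 154/232 = 0.6638

0.6638


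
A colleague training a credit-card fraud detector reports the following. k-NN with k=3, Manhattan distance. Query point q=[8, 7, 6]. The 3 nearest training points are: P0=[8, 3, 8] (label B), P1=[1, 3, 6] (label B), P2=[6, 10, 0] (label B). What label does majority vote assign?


d(q,P0) = 6  (label B)
d(q,P1) = 11  (label B)
d(q,P2) = 11  (label B)
Votes: A=0, B=3
Majority → B

B


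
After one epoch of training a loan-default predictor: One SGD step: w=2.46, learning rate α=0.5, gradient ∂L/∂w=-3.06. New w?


w_new = w - α·∇
= 2.46 - 0.5·-3.06
= 2.46 + 1.53
= 3.99

3.99


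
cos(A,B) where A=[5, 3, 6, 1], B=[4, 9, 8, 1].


A·B = 5·4 + 3·9 + 6·8 + 1·1 = 96
‖A‖ = √71 = 8.4261, ‖B‖ = √162 = 12.7279
cos = 96/(√71·√162) = 96/√11502 = 0.8951

0.8951


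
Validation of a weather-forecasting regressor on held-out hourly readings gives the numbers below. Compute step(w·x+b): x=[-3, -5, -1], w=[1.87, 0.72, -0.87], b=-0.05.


z = (-3)·(1.87) + (-5)·(0.72) + (-1)·(-0.87) - 0.05
  = -8.39
step(z) = 0 (z<0)

0


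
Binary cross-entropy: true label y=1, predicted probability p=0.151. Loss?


BCE = -[y·ln(p) + (1-y)·ln(1-p)]
= -1·ln(0.151) - 0
= -ln(0.151) = 1.8905

1.8905


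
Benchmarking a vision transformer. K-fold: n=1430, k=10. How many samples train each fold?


Fold size = 1430/10 = 143
Training per fold = 1430 - 143 = 1287

1287


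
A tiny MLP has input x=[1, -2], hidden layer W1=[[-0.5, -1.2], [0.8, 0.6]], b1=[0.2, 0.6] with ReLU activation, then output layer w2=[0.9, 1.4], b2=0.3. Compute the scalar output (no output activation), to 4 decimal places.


z1[0] = (-0.5)·(1) + (-1.2)·(-2) + 0.2 = 2.1
z1[1] = (0.8)·(1) + (0.6)·(-2) + 0.6 = 0.2
h = ReLU(z1) = [2.1, 0.2]
output = (0.9)·(2.1) + (1.4)·(0.2) + 0.3 = 2.47

2.47


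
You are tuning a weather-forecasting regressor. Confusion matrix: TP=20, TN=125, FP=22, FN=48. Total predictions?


Total = TP + TN + FP + FN
= 20 + 125 + 22 + 48
= 215
(Predicted positive: 42, predicted negative: 173)

215


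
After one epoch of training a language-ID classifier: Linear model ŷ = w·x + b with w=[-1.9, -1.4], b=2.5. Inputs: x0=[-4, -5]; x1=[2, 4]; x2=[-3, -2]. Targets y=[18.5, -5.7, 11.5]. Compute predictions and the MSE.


ŷ0 = (-1.9)·(-4) + (-1.4)·(-5) + 2.5 = 17.1
ŷ1 = (-1.9)·(2) + (-1.4)·(4) + 2.5 = -6.9
ŷ2 = (-1.9)·(-3) + (-1.4)·(-2) + 2.5 = 11.0
errors² = [1.96, 1.44, 0.25]
MSE = 3.6500/3 = 1.2167

1.2167


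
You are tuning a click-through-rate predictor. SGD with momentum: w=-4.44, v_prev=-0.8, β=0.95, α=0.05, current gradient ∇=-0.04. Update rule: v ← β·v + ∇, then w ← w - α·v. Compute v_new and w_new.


v_new = 0.95·-0.8 - 0.04 = -0.76 - 0.04 = -0.8
w_new = -4.44 - 0.05·-0.8 = -4.44 + 0.04 = -4.4

v_new=-0.8, w_new=-4.4


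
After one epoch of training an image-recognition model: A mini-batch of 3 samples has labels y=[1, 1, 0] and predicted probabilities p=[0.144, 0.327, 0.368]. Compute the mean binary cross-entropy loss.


L[0] = -ln(0.144) = 1.9379
L[1] = -ln(0.327) = 1.1178
L[2] = -ln(1-0.368) = -ln(0.632) = 0.4589
mean = (1.9379 + 1.1178 + 0.4589)/3 = 1.1715

1.1715


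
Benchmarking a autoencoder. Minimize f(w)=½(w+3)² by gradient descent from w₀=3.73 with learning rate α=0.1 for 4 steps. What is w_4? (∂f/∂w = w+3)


step 1: grad = 3.73+3 = 6.73; w = 3.73 - 0.1·(6.73) = 3.057
step 2: grad = 3.057+3 = 6.057; w = 3.057 - 0.1·(6.057) = 2.4513
step 3: grad = 2.4513+3 = 5.4513; w = 2.4513 - 0.1·(5.4513) = 1.90617
step 4: grad = 1.90617+3 = 4.90617; w = 1.90617 - 0.1·(4.90617) = 1.415553

1.415553


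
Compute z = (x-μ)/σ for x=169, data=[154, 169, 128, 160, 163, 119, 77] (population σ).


μ = 138.5714, σ = 30.4859
z = (169 - 138.5714)/30.4859 = 0.9981

0.9981


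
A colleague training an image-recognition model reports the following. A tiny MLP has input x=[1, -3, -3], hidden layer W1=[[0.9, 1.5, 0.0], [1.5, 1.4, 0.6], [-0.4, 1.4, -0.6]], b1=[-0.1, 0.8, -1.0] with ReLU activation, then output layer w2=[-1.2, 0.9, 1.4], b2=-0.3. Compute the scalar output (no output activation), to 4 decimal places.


z1[0] = (0.9)·(1) + (1.5)·(-3) + (0.0)·(-3) - 0.1 = -3.7
z1[1] = (1.5)·(1) + (1.4)·(-3) + (0.6)·(-3) + 0.8 = -3.7
z1[2] = (-0.4)·(1) + (1.4)·(-3) + (-0.6)·(-3) - 1.0 = -3.8
h = ReLU(z1) = [0.0, 0.0, 0.0]
output = (-1.2)·(0.0) + (0.9)·(0.0) + (1.4)·(0.0) - 0.3 = -0.3

-0.3


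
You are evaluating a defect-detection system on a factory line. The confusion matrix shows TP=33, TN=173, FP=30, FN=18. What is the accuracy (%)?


Accuracy = (TP+TN)/(TP+TN+FP+FN)
= (33+173)/(254)
= 206/254 = 81.1%

81.1%


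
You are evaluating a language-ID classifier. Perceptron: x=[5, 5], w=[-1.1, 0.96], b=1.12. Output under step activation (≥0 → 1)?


z = (5)·(-1.1) + (5)·(0.96) + 1.12
  = 0.42
step(z) = 1 (z≥0)

1


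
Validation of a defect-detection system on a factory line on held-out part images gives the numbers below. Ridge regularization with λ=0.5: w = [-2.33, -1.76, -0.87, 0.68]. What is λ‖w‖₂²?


‖w‖₂² = (-2.33)² + (-1.76)² + (-0.87)² + (0.68)²
     = 5.4289 + 3.0976 + 0.7569 + 0.4624
     = 9.7458
λ·‖w‖₂² = 0.5·9.7458 = 4.8729

4.8729


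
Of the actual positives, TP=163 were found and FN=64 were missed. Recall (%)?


Recall = TP/(TP+FN)
= 163/(163+64)
= 163/227 = 71.81%

71.81%


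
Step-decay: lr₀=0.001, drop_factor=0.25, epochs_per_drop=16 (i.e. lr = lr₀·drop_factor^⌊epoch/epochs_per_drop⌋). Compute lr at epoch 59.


n_drops = ⌊59/16⌋ = 3
lr = 0.001·0.25^3 = 0.001·0.015625 = 0.000015625

0.000015625


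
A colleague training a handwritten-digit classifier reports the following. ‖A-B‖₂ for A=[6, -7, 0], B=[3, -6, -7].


d = √((6-3)² + (-7+ 6)² + (0+ 7)²)
  = √(9 + 1 + 49)
  = √59 = 7.6811

7.6811


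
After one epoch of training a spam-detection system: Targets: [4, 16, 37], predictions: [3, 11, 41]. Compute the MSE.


Squared errors: (4-3)²=1, (16-11)²=25, (37-41)²=16
Sum = 42
MSE = 42/3 = 14

14


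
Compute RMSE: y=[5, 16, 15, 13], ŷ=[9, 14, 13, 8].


MSE = 49/4 = 12.25
RMSE = √(49/4) = 3.5

3.5


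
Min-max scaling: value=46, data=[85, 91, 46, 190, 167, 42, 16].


min=16, max=190
(46-16)/(190-16) = 30/174 = 0.1724

0.1724


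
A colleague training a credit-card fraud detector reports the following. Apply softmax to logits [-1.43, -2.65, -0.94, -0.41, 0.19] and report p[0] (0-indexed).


Exponentials: e^-1.43=0.2393, e^-2.65=0.0707, e^-0.94=0.3906, e^-0.41=0.6637, e^0.19=1.2092
Sum = 2.5735
Softmax = [0.093, 0.0275, 0.1518, 0.2579, 0.4699]
p[0] = 0.2393/2.5735 = 0.093

0.093


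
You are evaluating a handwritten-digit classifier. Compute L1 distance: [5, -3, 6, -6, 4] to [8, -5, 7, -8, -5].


d = |5-8| + |-3+ 5| + |6-7| + |-6+ 8| + |4+ 5|
  = 3 + 2 + 1 + 2 + 9
  = 17

17


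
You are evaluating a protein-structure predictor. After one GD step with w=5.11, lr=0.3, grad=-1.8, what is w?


w_new = w - α·∇
= 5.11 - 0.3·-1.8
= 5.11 + 0.54
= 5.65

5.65


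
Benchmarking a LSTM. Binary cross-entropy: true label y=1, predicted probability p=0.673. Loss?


BCE = -[y·ln(p) + (1-y)·ln(1-p)]
= -1·ln(0.673) - 0
= -ln(0.673) = 0.396

0.396


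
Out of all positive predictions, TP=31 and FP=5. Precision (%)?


Precision = TP/(TP+FP)
= 31/(31+5)
= 31/36 = 86.11%

86.11%


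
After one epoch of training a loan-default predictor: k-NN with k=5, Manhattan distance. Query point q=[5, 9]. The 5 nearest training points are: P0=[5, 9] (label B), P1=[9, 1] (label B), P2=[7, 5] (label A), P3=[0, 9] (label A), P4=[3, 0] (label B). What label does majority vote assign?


d(q,P0) = 0  (label B)
d(q,P1) = 12  (label B)
d(q,P2) = 6  (label A)
d(q,P3) = 5  (label A)
d(q,P4) = 11  (label B)
Votes: A=2, B=3
Majority → B

B


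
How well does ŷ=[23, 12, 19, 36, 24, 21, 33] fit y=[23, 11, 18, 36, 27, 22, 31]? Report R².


ȳ = 24
SS_res = Σ(y-ŷ)² = 16
SS_tot = Σ(y-ȳ)² = 412
R² = 1 - SS_res/SS_tot = 1 - 0.0388 = 0.9612

0.9612


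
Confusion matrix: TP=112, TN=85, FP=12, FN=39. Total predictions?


Total = TP + TN + FP + FN
= 112 + 85 + 12 + 39
= 248
(Predicted positive: 124, predicted negative: 124)

248


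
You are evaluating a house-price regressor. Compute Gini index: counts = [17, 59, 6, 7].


Probabilities: [17/89, 59/89, 6/89, 7/89] ≈ [0.191, 0.6629, 0.0674, 0.0787]
Σpᵢ² = (289 + 3481 + 36 + 49)/89² = 3855/7921
Gini = 1 - Σpᵢ² = 1 - 3855/7921 = 0.5133

0.5133


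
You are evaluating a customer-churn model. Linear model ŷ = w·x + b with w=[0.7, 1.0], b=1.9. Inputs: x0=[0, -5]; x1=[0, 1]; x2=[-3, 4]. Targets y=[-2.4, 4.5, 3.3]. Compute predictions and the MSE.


ŷ0 = (0.7)·(0) + (1.0)·(-5) + 1.9 = -3.1
ŷ1 = (0.7)·(0) + (1.0)·(1) + 1.9 = 2.9
ŷ2 = (0.7)·(-3) + (1.0)·(4) + 1.9 = 3.8
errors² = [0.49, 2.56, 0.25]
MSE = 3.3000/3 = 1.1

1.1


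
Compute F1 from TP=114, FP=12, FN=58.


Precision = 114/126 = 0.9048
Recall = 114/172 = 0.6628
F1 = 2·P·R/(P+R) = 2·TP/(2·TP+FP+FN) = 228/(228+12+58) = 228/298 = 0.7651

0.7651


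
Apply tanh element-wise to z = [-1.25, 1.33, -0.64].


tanh(-1.25) = -0.8483
tanh(1.33) = 0.8692
tanh(-0.64) = -0.5649
result = [-0.8483, 0.8692, -0.5649]

[-0.8483, 0.8692, -0.5649]


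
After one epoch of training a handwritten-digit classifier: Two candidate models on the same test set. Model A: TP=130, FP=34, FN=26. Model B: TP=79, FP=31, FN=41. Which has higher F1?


Model A: P=130/164=0.7927, R=130/156=0.8333, F1=2PR/(P+R)=2TP/(2TP+FP+FN)=260/320=0.8125
Model B: P=79/110=0.7182, R=79/120=0.6583, F1=2PR/(P+R)=2TP/(2TP+FP+FN)=158/230=0.687
0.8125 > 0.687 → Model A

Model A


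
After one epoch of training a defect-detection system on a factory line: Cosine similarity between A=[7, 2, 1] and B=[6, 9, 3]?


A·B = 7·6 + 2·9 + 1·3 = 63
‖A‖ = √54 = 7.3485, ‖B‖ = √126 = 11.225
cos = 63/(√54·√126) = 63/√6804 = 0.7638

0.7638


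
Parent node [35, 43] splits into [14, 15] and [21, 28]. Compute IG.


Parent = [35, 43], H_parent = 0.9924
H_left = 0.9991 (n=29), H_right = 0.9852 (n=49)
H_children = (29/78)·0.9991 + (49/78)·0.9852 = 0.9904
IG = 0.9924 - 0.9904 = 0.002

0.002


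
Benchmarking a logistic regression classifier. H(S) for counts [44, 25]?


Probabilities: [44/69, 25/69] ≈ [0.6377, 0.3623]
H = -((44/69)·log₂(44/69) + (25/69)·log₂(25/69))
  = 0.9446 bits

0.9446 bits


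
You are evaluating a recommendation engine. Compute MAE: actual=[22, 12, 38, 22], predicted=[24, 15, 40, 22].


Absolute errors: |22-24|=2, |12-15|=3, |38-40|=2, |22-22|=0
Sum = 7
MAE = 7/4 = 7/4

7/4


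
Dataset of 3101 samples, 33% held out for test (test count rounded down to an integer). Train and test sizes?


Test = ⌊3101·33/100⌋ = 1023
Train = 3101 - 1023 = 2078

Train: 2078, Test: 1023


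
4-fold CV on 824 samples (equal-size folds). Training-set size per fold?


Fold size = 824/4 = 206
Training per fold = 824 - 206 = 618

618


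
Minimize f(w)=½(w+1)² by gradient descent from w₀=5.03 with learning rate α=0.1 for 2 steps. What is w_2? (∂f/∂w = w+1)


step 1: grad = 5.03+1 = 6.03; w = 5.03 - 0.1·(6.03) = 4.427
step 2: grad = 4.427+1 = 5.427; w = 4.427 - 0.1·(5.427) = 3.8843

3.8843


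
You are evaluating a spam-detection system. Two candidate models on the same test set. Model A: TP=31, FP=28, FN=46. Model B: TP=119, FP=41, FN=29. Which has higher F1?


Model A: P=31/59=0.5254, R=31/77=0.4026, F1=2PR/(P+R)=2TP/(2TP+FP+FN)=62/136=0.4559
Model B: P=119/160=0.7438, R=119/148=0.8041, F1=2PR/(P+R)=2TP/(2TP+FP+FN)=238/308=0.7727
0.4559 < 0.7727 → Model B

Model B


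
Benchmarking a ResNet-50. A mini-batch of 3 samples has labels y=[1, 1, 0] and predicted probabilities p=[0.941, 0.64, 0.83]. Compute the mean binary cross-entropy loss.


L[0] = -ln(0.941) = 0.0608
L[1] = -ln(0.64) = 0.4463
L[2] = -ln(1-0.83) = -ln(0.17) = 1.772
mean = (0.0608 + 0.4463 + 1.772)/3 = 0.7597

0.7597


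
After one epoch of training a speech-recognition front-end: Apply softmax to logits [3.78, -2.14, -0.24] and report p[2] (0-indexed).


Exponentials: e^3.78=43.816, e^-2.14=0.1177, e^-0.24=0.7866
Sum = 44.7203
Softmax = [0.9798, 0.0026, 0.0176]
p[2] = 0.7866/44.7203 = 0.0176

0.0176


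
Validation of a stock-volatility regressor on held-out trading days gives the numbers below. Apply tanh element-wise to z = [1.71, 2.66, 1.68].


tanh(1.71) = 0.9366
tanh(2.66) = 0.9903
tanh(1.68) = 0.9329
result = [0.9366, 0.9903, 0.9329]

[0.9366, 0.9903, 0.9329]


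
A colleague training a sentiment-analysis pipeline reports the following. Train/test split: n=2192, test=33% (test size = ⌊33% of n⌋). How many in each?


Test = ⌊2192·33/100⌋ = 723
Train = 2192 - 723 = 1469

Train: 1469, Test: 723


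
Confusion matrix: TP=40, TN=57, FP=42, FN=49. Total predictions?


Total = TP + TN + FP + FN
= 40 + 57 + 42 + 49
= 188
(Predicted positive: 82, predicted negative: 106)

188


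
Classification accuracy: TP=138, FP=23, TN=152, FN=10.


Accuracy = (TP+TN)/(TP+TN+FP+FN)
= (138+152)/(323)
= 290/323 = 89.78%

89.78%


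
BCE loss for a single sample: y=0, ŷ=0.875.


BCE = -[y·ln(p) + (1-y)·ln(1-p)]
= -0 - 1·ln(1-0.875)
= -ln(0.125) = 2.0794

2.0794


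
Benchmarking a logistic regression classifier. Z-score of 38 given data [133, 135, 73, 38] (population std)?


μ = 94.75, σ = 41.1605
z = (38 - 94.75)/41.1605 = -1.3787

-1.3787


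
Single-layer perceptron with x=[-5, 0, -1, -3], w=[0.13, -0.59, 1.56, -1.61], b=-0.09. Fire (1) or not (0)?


z = (-5)·(0.13) + (0)·(-0.59) + (-1)·(1.56) + (-3)·(-1.61) - 0.09
  = 2.53
step(z) = 1 (z≥0)

1


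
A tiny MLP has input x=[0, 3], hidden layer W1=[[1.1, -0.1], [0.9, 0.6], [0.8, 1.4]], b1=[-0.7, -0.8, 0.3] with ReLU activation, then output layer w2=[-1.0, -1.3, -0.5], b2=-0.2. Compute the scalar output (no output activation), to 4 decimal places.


z1[0] = (1.1)·(0) + (-0.1)·(3) - 0.7 = -1.0
z1[1] = (0.9)·(0) + (0.6)·(3) - 0.8 = 1.0
z1[2] = (0.8)·(0) + (1.4)·(3) + 0.3 = 4.5
h = ReLU(z1) = [0.0, 1.0, 4.5]
output = (-1.0)·(0.0) + (-1.3)·(1.0) + (-0.5)·(4.5) - 0.2 = -3.75

-3.75


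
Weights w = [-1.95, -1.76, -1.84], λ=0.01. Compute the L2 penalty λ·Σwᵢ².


‖w‖₂² = (-1.95)² + (-1.76)² + (-1.84)²
     = 3.8025 + 3.0976 + 3.3856
     = 10.2857
λ·‖w‖₂² = 0.01·10.2857 = 0.102857

0.102857


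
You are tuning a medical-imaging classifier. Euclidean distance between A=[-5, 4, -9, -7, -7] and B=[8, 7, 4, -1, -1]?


d = √((-5-8)² + (4-7)² + (-9-4)² + (-7+ 1)² + (-7+ 1)²)
  = √(169 + 9 + 169 + 36 + 36)
  = √419 = 20.4695

20.4695


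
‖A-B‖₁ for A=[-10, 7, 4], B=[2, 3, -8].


d = |-10-2| + |7-3| + |4+ 8|
  = 12 + 4 + 12
  = 28

28


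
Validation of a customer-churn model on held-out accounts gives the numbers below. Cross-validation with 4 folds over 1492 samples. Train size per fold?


Fold size = 1492/4 = 373
Training per fold = 1492 - 373 = 1119

1119


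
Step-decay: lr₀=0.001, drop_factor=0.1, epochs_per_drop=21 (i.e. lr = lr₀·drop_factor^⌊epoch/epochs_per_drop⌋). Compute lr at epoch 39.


n_drops = ⌊39/21⌋ = 1
lr = 0.001·0.1^1 = 0.001·0.1 = 0.0001

0.0001


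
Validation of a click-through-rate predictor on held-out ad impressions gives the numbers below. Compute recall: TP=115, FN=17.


Recall = TP/(TP+FN)
= 115/(115+17)
= 115/132 = 87.12%

87.12%


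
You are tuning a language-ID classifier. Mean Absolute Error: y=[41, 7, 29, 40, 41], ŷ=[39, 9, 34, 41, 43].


Absolute errors: |41-39|=2, |7-9|=2, |29-34|=5, |40-41|=1, |41-43|=2
Sum = 12
MAE = 12/5 = 12/5

12/5


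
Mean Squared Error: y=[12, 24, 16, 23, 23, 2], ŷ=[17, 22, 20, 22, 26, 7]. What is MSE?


Squared errors: (12-17)²=25, (24-22)²=4, (16-20)²=16, (23-22)²=1, (23-26)²=9, (2-7)²=25
Sum = 80
MSE = 80/6 = 40/3

40/3


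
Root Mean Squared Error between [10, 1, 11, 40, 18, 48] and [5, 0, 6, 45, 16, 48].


MSE = 80/6 = 13.3333
RMSE = √(80/6) = 3.6515

3.6515


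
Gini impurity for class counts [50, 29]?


Probabilities: [50/79, 29/79] ≈ [0.6329, 0.3671]
Σpᵢ² = (2500 + 841)/79² = 3341/6241
Gini = 1 - Σpᵢ² = 1 - 3341/6241 = 0.4647

0.4647


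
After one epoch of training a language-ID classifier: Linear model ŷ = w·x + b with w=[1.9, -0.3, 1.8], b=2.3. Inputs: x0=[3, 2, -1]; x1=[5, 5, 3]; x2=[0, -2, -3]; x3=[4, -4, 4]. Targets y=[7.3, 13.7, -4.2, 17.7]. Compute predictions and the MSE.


ŷ0 = (1.9)·(3) + (-0.3)·(2) + (1.8)·(-1) + 2.3 = 5.6
ŷ1 = (1.9)·(5) + (-0.3)·(5) + (1.8)·(3) + 2.3 = 15.7
ŷ2 = (1.9)·(0) + (-0.3)·(-2) + (1.8)·(-3) + 2.3 = -2.5
ŷ3 = (1.9)·(4) + (-0.3)·(-4) + (1.8)·(4) + 2.3 = 18.3
errors² = [2.89, 4.0, 2.89, 0.36]
MSE = 10.1400/4 = 2.535

2.535


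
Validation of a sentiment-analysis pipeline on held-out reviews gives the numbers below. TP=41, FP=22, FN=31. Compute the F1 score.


Precision = 41/63 = 0.6508
Recall = 41/72 = 0.5694
F1 = 2·P·R/(P+R) = 2·TP/(2·TP+FP+FN) = 82/(82+22+31) = 82/135 = 0.6074

0.6074


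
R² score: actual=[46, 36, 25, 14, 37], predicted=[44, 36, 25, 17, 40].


ȳ = 31.6
SS_res = Σ(y-ŷ)² = 22
SS_tot = Σ(y-ȳ)² = 609.2
R² = 1 - SS_res/SS_tot = 1 - 0.0361 = 0.9639

0.9639


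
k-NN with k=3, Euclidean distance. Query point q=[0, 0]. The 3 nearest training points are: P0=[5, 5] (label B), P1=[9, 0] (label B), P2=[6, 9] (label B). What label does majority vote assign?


d(q,P0) = 7.0711  (label B)
d(q,P1) = 9.0  (label B)
d(q,P2) = 10.8167  (label B)
Votes: A=0, B=3
Majority → B

B


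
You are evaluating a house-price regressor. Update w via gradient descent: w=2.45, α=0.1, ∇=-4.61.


w_new = w - α·∇
= 2.45 - 0.1·-4.61
= 2.45 + 0.461
= 2.911

2.911


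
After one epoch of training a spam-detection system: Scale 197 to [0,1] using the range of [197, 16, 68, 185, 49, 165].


min=16, max=197
(197-16)/(197-16) = 181/181 = 1.0

1.0


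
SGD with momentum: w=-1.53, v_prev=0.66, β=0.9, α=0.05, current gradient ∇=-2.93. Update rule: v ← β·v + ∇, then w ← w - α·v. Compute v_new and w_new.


v_new = 0.9·0.66 - 2.93 = 0.594 - 2.93 = -2.336
w_new = -1.53 - 0.05·-2.336 = -1.53 + 0.1168 = -1.4132

v_new=-2.336, w_new=-1.4132


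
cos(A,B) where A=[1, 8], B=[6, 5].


A·B = 1·6 + 8·5 = 46
‖A‖ = √65 = 8.0623, ‖B‖ = √61 = 7.8102
cos = 46/(√65·√61) = 46/√3965 = 0.7305

0.7305


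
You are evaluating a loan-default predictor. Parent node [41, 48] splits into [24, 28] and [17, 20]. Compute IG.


Parent = [41, 48], H_parent = 0.9955
H_left = 0.9957 (n=52), H_right = 0.9953 (n=37)
H_children = (52/89)·0.9957 + (37/89)·0.9953 = 0.9955
IG = 0.9955 - 0.9955 = 0.0

0.0


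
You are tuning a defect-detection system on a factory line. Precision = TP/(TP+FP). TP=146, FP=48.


Precision = TP/(TP+FP)
= 146/(146+48)
= 146/194 = 75.26%

75.26%


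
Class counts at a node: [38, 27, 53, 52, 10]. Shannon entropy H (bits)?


Probabilities: [38/180, 27/180, 53/180, 52/180, 10/180] ≈ [0.2111, 0.15, 0.2944, 0.2889, 0.0556]
H = -((38/180)·log₂(38/180) + (27/180)·log₂(27/180) + (53/180)·log₂(53/180) + (52/180)·log₂(52/180) + (10/180)·log₂(10/180))
  = 2.1528 bits

2.1528 bits


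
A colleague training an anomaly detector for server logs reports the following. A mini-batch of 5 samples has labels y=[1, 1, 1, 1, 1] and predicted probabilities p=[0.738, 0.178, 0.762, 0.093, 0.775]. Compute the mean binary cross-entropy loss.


L[0] = -ln(0.738) = 0.3038
L[1] = -ln(0.178) = 1.726
L[2] = -ln(0.762) = 0.2718
L[3] = -ln(0.093) = 2.3752
L[4] = -ln(0.775) = 0.2549
mean = (0.3038 + 1.726 + 0.2718 + 2.3752 + 0.2549)/5 = 0.9863

0.9863


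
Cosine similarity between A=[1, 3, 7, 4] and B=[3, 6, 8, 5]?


A·B = 1·3 + 3·6 + 7·8 + 4·5 = 97
‖A‖ = √75 = 8.6603, ‖B‖ = √134 = 11.5758
cos = 97/(√75·√134) = 97/√10050 = 0.9676

0.9676


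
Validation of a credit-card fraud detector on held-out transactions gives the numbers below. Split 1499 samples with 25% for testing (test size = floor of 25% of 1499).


Test = ⌊1499·25/100⌋ = 374
Train = 1499 - 374 = 1125

Train: 1125, Test: 374


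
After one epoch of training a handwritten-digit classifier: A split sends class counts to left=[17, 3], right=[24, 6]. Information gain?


Parent = [41, 9], H_parent = 0.6801
H_left = 0.6098 (n=20), H_right = 0.7219 (n=30)
H_children = (20/50)·0.6098 + (30/50)·0.7219 = 0.6771
IG = 0.6801 - 0.6771 = 0.003

0.003


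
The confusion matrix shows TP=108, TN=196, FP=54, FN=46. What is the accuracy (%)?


Accuracy = (TP+TN)/(TP+TN+FP+FN)
= (108+196)/(404)
= 304/404 = 75.25%

75.25%


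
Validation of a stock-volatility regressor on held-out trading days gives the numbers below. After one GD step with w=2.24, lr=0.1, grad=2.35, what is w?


w_new = w - α·∇
= 2.24 - 0.1·2.35
= 2.24 - 0.235
= 2.005

2.005


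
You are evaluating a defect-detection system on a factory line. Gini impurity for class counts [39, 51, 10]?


Probabilities: [39/100, 51/100, 10/100] ≈ [0.39, 0.51, 0.1]
Σpᵢ² = (1521 + 2601 + 100)/100² = 4222/10000
Gini = 1 - Σpᵢ² = 1 - 4222/10000 = 0.5778

0.5778


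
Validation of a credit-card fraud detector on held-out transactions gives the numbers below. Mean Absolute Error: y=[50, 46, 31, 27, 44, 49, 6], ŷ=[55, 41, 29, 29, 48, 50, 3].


Absolute errors: |50-55|=5, |46-41|=5, |31-29|=2, |27-29|=2, |44-48|=4, |49-50|=1, |6-3|=3
Sum = 22
MAE = 22/7 = 22/7

22/7


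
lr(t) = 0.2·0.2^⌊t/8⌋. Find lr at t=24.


n_drops = ⌊24/8⌋ = 3
lr = 0.2·0.2^3 = 0.2·0.008 = 0.0016

0.0016


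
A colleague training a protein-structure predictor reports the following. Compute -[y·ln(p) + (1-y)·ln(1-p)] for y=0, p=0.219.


BCE = -[y·ln(p) + (1-y)·ln(1-p)]
= -0 - 1·ln(1-0.219)
= -ln(0.781) = 0.2472

0.2472


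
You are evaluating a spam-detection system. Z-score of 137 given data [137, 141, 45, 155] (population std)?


μ = 119.5, σ = 43.5287
z = (137 - 119.5)/43.5287 = 0.402

0.402


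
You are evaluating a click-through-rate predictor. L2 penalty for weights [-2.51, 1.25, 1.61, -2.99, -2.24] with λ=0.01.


‖w‖₂² = (-2.51)² + (1.25)² + (1.61)² + (-2.99)² + (-2.24)²
     = 6.3001 + 1.5625 + 2.5921 + 8.9401 + 5.0176
     = 24.4124
λ·‖w‖₂² = 0.01·24.4124 = 0.244124

0.244124


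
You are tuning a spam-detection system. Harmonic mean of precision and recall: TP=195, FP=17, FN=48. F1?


Precision = 195/212 = 0.9198
Recall = 195/243 = 0.8025
F1 = 2·P·R/(P+R) = 2·TP/(2·TP+FP+FN) = 390/(390+17+48) = 390/455 = 0.8571

0.8571


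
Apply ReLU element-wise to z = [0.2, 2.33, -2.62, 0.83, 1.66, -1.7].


ReLU(0.2) = max(0, 0.2) = 0.2
ReLU(2.33) = max(0, 2.33) = 2.33
ReLU(-2.62) = max(0, -2.62) = 0.0
ReLU(0.83) = max(0, 0.83) = 0.83
ReLU(1.66) = max(0, 1.66) = 1.66
ReLU(-1.7) = max(0, -1.7) = 0.0
result = [0.2, 2.33, 0.0, 0.83, 1.66, 0.0]

[0.2, 2.33, 0.0, 0.83, 1.66, 0.0]


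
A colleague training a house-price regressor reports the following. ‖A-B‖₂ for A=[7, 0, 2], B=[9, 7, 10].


d = √((7-9)² + (0-7)² + (2-10)²)
  = √(4 + 49 + 64)
  = √117 = 10.8167

10.8167


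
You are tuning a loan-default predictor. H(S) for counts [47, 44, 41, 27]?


Probabilities: [47/159, 44/159, 41/159, 27/159] ≈ [0.2956, 0.2767, 0.2579, 0.1698]
H = -((47/159)·log₂(47/159) + (44/159)·log₂(44/159) + (41/159)·log₂(41/159) + (27/159)·log₂(27/159))
  = 1.9712 bits

1.9712 bits


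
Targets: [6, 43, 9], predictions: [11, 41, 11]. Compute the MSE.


Squared errors: (6-11)²=25, (43-41)²=4, (9-11)²=4
Sum = 33
MSE = 33/3 = 11

11


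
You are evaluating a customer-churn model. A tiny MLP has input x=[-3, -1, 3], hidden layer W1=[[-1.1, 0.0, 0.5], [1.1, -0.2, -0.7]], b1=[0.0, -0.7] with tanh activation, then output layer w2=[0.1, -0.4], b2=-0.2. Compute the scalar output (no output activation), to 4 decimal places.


z1[0] = (-1.1)·(-3) + (0.0)·(-1) + (0.5)·(3) + 0.0 = 4.8
z1[1] = (1.1)·(-3) + (-0.2)·(-1) + (-0.7)·(3) - 0.7 = -5.9
h = tanh(z1) = [0.9999, -1.0]
output = (0.1)·(0.9999) + (-0.4)·(-1.0) - 0.2 = 0.3

0.3


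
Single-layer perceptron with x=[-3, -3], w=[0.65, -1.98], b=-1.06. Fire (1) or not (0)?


z = (-3)·(0.65) + (-3)·(-1.98) - 1.06
  = 2.93
step(z) = 1 (z≥0)

1


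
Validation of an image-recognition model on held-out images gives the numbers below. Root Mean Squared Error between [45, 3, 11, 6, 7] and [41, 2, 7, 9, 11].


MSE = 58/5 = 11.6
RMSE = √(58/5) = 3.4059

3.4059


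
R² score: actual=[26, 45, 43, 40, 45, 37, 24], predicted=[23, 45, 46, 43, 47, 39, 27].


ȳ = 37.1429
SS_res = Σ(y-ŷ)² = 44
SS_tot = Σ(y-ȳ)² = 462.86
R² = 1 - SS_res/SS_tot = 1 - 0.0951 = 0.9049

0.9049


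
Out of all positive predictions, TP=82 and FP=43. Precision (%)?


Precision = TP/(TP+FP)
= 82/(82+43)
= 82/125 = 65.6%

65.6%


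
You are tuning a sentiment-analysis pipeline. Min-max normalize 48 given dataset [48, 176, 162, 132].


min=48, max=176
(48-48)/(176-48) = 0/128 = 0.0

0.0


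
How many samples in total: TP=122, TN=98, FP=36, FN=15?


Total = TP + TN + FP + FN
= 122 + 98 + 36 + 15
= 271
(Predicted positive: 158, predicted negative: 113)

271


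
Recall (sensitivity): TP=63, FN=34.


Recall = TP/(TP+FN)
= 63/(63+34)
= 63/97 = 64.95%

64.95%


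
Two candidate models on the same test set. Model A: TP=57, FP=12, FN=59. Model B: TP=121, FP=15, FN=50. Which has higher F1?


Model A: P=57/69=0.8261, R=57/116=0.4914, F1=2PR/(P+R)=2TP/(2TP+FP+FN)=114/185=0.6162
Model B: P=121/136=0.8897, R=121/171=0.7076, F1=2PR/(P+R)=2TP/(2TP+FP+FN)=242/307=0.7883
0.6162 < 0.7883 → Model B

Model B


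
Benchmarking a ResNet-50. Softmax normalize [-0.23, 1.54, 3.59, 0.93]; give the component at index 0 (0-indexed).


Exponentials: e^-0.23=0.7945, e^1.54=4.6646, e^3.59=36.2341, e^0.93=2.5345
Sum = 44.2277
Softmax = [0.018, 0.1055, 0.8193, 0.0573]
p[0] = 0.7945/44.2277 = 0.018

0.018


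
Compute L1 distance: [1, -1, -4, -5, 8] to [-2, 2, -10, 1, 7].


d = |1+ 2| + |-1-2| + |-4+ 10| + |-5-1| + |8-7|
  = 3 + 3 + 6 + 6 + 1
  = 19

19


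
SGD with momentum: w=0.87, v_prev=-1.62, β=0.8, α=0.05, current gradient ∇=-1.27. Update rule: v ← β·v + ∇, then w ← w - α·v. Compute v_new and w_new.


v_new = 0.8·-1.62 - 1.27 = -1.296 - 1.27 = -2.566
w_new = 0.87 - 0.05·-2.566 = 0.87 + 0.1283 = 0.9983

v_new=-2.566, w_new=0.9983


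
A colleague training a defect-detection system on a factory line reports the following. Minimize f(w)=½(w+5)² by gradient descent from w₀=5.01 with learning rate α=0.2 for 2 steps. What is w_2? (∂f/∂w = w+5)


step 1: grad = 5.01+5 = 10.01; w = 5.01 - 0.2·(10.01) = 3.008
step 2: grad = 3.008+5 = 8.008; w = 3.008 - 0.2·(8.008) = 1.4064

1.4064


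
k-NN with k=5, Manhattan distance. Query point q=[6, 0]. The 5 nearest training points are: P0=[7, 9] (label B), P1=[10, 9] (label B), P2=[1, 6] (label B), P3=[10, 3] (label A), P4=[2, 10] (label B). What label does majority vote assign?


d(q,P0) = 10  (label B)
d(q,P1) = 13  (label B)
d(q,P2) = 11  (label B)
d(q,P3) = 7  (label A)
d(q,P4) = 14  (label B)
Votes: A=1, B=4
Majority → B

B


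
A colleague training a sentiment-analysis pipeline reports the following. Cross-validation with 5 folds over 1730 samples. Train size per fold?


Fold size = 1730/5 = 346
Training per fold = 1730 - 346 = 1384

1384


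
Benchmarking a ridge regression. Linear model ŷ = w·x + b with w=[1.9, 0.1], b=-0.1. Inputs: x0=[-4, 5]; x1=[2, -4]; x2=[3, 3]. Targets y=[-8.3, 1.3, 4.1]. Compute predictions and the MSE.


ŷ0 = (1.9)·(-4) + (0.1)·(5) - 0.1 = -7.2
ŷ1 = (1.9)·(2) + (0.1)·(-4) - 0.1 = 3.3
ŷ2 = (1.9)·(3) + (0.1)·(3) - 0.1 = 5.9
errors² = [1.21, 4.0, 3.24]
MSE = 8.4500/3 = 2.8167

2.8167


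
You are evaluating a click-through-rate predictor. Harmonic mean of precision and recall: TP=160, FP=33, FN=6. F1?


Precision = 160/193 = 0.829
Recall = 160/166 = 0.9639
F1 = 2·P·R/(P+R) = 2·TP/(2·TP+FP+FN) = 320/(320+33+6) = 320/359 = 0.8914

0.8914


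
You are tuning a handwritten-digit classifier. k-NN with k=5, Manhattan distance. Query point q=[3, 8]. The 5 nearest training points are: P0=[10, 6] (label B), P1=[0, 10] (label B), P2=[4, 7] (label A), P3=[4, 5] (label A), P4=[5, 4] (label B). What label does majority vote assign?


d(q,P0) = 9  (label B)
d(q,P1) = 5  (label B)
d(q,P2) = 2  (label A)
d(q,P3) = 4  (label A)
d(q,P4) = 6  (label B)
Votes: A=2, B=3
Majority → B

B
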